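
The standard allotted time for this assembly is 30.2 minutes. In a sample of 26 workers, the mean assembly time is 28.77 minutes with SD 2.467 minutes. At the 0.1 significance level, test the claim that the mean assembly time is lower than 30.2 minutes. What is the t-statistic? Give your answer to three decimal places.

H0: μ = 30.2; H1: μ < 30.2 (one-sample t-test, left-tailed).
t = (x̄ − μ₀)/(s/√n) = (28.77 − 30.2)/(2.467/√26) = -2.956
df = n − 1 = 25
p-value = P(T ≤ -2.956) ≈ 0.003
Since p ≈ 0.003 < α = 0.1, reject H0; the evidence is statistically significant.

-2.956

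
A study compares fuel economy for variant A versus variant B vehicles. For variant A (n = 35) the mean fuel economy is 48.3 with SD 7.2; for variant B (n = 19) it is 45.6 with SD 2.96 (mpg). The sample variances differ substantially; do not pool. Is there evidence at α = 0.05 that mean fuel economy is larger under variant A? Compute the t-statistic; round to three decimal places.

1.937

Let group 1 = variant A, group 2 = variant B. H0: μ_1 = μ_2; H1: μ_1 > μ_2 (Welch's two-sample t-test, right-tailed).
t = (x̄_1 − x̄_2)/√(s_1²/n_1 + s_2²/n_2) = (48.3 − 45.6)/√(7.2²/35 + 2.96²/19) = 1.937
Welch–Satterthwaite df ≈ 49.42
p-value = P(T ≥ 1.937) ≈ 0.029
Since p ≈ 0.029 < α = 0.05, reject H0; the evidence is statistically significant.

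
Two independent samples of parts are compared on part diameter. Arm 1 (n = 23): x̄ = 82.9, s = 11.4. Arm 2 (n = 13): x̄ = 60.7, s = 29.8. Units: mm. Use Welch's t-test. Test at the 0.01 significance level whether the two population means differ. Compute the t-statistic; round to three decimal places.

Let group 1 = arm 1, group 2 = arm 2. H0: μ_1 = μ_2; H1: μ_1 ≠ μ_2 (Welch's two-sample t-test, two-sided).
t = (x̄_1 − x̄_2)/√(s_1²/n_1 + s_2²/n_2) = (82.9 − 60.7)/√(11.4²/23 + 29.8²/13) = 2.581
Welch–Satterthwaite df ≈ 14.01
Two-sided p-value ≈ 0.0217
Since p ≈ 0.0217 > α = 0.01, fail to reject H0; the evidence is not statistically significant.

2.581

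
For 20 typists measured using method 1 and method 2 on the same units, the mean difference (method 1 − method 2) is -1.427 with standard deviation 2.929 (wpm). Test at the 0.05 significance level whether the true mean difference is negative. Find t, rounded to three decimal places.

-2.179

H0: μ_d = 0; H1: μ_d < 0 (paired t-test on the differences, left-tailed).
t = d̄/(s_d/√n) = -1.427/(2.929/√20) = -2.179
df = n − 1 = 19
p-value = P(T ≤ -2.179) ≈ 0.021
Since p ≈ 0.021 < α = 0.05, reject H0; the evidence is statistically significant.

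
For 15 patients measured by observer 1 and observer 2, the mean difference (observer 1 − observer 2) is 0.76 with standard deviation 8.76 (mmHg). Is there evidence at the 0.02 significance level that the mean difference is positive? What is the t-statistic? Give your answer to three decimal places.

H0: μ_d = 0; H1: μ_d > 0 (paired t-test on the differences, right-tailed).
t = d̄/(s_d/√n) = 0.76/(8.76/√15) = 0.336
df = n − 1 = 14
p-value = P(T ≥ 0.336) ≈ 0.371
Since p ≈ 0.371 > α = 0.02, fail to reject H0; the evidence is not statistically significant.

0.336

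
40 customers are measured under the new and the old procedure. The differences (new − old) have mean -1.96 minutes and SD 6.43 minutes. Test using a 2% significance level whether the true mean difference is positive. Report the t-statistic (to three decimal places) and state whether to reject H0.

t = -1.928; fail to reject H0

H0: μ_d = 0; H1: μ_d > 0 (paired t-test on the differences, right-tailed).
t = d̄/(s_d/√n) = -1.96/(6.43/√40) = -1.928
df = n − 1 = 39
p-value = P(T ≥ -1.928) ≈ 0.969
Since p ≈ 0.969 > α = 0.02, fail to reject H0; the data do not provide sufficient evidence against H0.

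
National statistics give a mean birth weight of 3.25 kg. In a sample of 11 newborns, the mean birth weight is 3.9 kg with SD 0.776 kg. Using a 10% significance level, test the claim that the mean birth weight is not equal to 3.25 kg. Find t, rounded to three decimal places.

H0: μ = 3.25; H1: μ ≠ 3.25 (one-sample t-test, two-sided).
t = (x̄ − μ₀)/(s/√n) = (3.9 − 3.25)/(0.776/√11) = 2.778
df = n − 1 = 10
Two-sided p-value ≈ 0.020
Since p ≈ 0.020 < α = 0.1, reject H0; the evidence is statistically significant.

2.778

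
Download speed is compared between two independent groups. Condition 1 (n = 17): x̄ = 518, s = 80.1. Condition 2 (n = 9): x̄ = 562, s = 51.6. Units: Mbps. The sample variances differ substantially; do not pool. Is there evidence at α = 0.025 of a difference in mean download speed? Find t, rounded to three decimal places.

-1.696

Let group 1 = condition 1, group 2 = condition 2. H0: μ_1 = μ_2; H1: μ_1 ≠ μ_2 (Welch's two-sample t-test, two-sided).
t = (x̄_1 − x̄_2)/√(s_1²/n_1 + s_2²/n_2) = (518 − 562)/√(80.1²/17 + 51.6²/9) = -1.696
Welch–Satterthwaite df ≈ 22.84
Two-sided p-value ≈ 0.104
Since p ≈ 0.104 > α = 0.025, fail to reject H0; the data do not provide sufficient evidence against H0.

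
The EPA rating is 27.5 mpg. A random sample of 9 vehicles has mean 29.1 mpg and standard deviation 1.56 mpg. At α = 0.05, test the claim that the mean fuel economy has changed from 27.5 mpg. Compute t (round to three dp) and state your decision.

t = 3.077; reject H0

H0: μ = 27.5; H1: μ ≠ 27.5 (one-sample t-test, two-sided).
t = (x̄ − μ₀)/(s/√n) = (29.1 − 27.5)/(1.56/√9) = 3.077
df = n − 1 = 8
Two-sided p-value ≈ 0.0152
Since p ≈ 0.0152 < α = 0.05, reject H0; the data support H1.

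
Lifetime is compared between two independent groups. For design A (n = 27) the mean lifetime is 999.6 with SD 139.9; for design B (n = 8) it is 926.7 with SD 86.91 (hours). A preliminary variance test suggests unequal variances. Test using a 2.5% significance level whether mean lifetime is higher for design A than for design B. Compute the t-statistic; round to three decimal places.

Let group 1 = design A, group 2 = design B. H0: μ_1 = μ_2; H1: μ_1 > μ_2 (Welch's two-sample t-test, right-tailed).
t = (x̄_1 − x̄_2)/√(s_1²/n_1 + s_2²/n_2) = (999.6 − 926.7)/√(139.9²/27 + 86.91²/8) = 1.784
Welch–Satterthwaite df ≈ 18.88
p-value = P(T ≥ 1.784) ≈ 0.0452
Since p ≈ 0.0452 > α = 0.025, fail to reject H0; the evidence is not statistically significant.

1.784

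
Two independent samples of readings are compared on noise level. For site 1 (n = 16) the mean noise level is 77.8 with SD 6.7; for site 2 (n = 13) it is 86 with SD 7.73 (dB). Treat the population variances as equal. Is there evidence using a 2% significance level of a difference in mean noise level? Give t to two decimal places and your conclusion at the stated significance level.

t = -3.06; reject H0

Let group 1 = site 1, group 2 = site 2. H0: μ_1 = μ_2; H1: μ_1 ≠ μ_2 (two-sample pooled-variance t-test, two-sided).
s_p² = [(16−1)·6.7² + (13−1)·7.73²]/(16+13−2) = 51.4957
t = (77.8 − 86)/√[51.4957·(1/16 + 1/13)] = -3.06
df = n₁ + n₂ − 2 = 27
Two-sided p-value ≈ 0.005
Since p ≈ 0.005 < α = 0.02, reject H0; the evidence is statistically significant.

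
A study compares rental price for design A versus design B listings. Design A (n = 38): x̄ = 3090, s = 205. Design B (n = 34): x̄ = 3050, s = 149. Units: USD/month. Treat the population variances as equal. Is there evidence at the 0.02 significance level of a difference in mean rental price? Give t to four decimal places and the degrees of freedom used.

Let group 1 = design A, group 2 = design B. H0: μ_1 = μ_2; H1: μ_1 ≠ μ_2 (two-sample pooled-variance t-test, two-sided).
s_p² = [(38−1)·205² + (34−1)·149²]/(38+34−2) = 32679.4
t = (3090 − 3050)/√[32679.4·(1/38 + 1/34)] = 0.9373
df = n₁ + n₂ − 2 = 70
Two-sided p-value ≈ 0.352
Since p ≈ 0.352 > α = 0.02, fail to reject H0; the evidence is not statistically significant.

t = 0.9373, df = 70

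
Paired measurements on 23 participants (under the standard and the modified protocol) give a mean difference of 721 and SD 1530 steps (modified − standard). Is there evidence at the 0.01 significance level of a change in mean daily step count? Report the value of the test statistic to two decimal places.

H0: μ_d = 0; H1: μ_d ≠ 0 (paired t-test on the differences, two-sided).
t = d̄/(s_d/√n) = 721/(1530/√23) = 2.26
df = n − 1 = 22
Two-sided p-value ≈ 0.0341
Since p ≈ 0.0341 > α = 0.01, fail to reject H0; the evidence is not statistically significant.

2.26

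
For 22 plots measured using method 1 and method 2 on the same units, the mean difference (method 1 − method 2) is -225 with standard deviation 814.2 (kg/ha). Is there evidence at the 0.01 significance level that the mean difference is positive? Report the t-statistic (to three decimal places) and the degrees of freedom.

H0: μ_d = 0; H1: μ_d > 0 (paired t-test on the differences, right-tailed).
t = d̄/(s_d/√n) = -225/(814.2/√22) = -1.296
df = n − 1 = 21
p-value = P(T ≥ -1.296) ≈ 0.8955
Since p ≈ 0.8955 > α = 0.01, fail to reject H0; the evidence is not statistically significant.

t = -1.296, df = 21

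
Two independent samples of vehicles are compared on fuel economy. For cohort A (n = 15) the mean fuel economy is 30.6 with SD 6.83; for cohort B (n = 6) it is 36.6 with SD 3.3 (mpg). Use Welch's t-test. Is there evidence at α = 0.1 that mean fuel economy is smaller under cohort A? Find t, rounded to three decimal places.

-2.704

Let group 1 = cohort A, group 2 = cohort B. H0: μ_1 = μ_2; H1: μ_1 < μ_2 (Welch's two-sample t-test, left-tailed).
t = (x̄_1 − x̄_2)/√(s_1²/n_1 + s_2²/n_2) = (30.6 − 36.6)/√(6.83²/15 + 3.3²/6) = -2.704
Welch–Satterthwaite df ≈ 17.97
p-value = P(T ≤ -2.704) ≈ 0.007
Since p ≈ 0.007 < α = 0.1, reject H0; the evidence is statistically significant.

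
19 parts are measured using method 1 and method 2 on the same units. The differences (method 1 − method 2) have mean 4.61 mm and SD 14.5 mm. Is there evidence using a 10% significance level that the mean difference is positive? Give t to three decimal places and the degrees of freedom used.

t = 1.386, df = 18

H0: μ_d = 0; H1: μ_d > 0 (paired t-test on the differences, right-tailed).
t = d̄/(s_d/√n) = 4.61/(14.5/√19) = 1.386
df = n − 1 = 18
p-value = P(T ≥ 1.386) ≈ 0.091
Since p ≈ 0.091 < α = 0.1, reject H0; the evidence is statistically significant.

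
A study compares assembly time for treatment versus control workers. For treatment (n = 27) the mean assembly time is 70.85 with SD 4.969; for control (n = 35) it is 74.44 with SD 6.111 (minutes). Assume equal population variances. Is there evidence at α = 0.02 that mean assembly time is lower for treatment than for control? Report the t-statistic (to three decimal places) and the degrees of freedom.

t = -2.483, df = 60

Let group 1 = treatment, group 2 = control. H0: μ_1 = μ_2; H1: μ_1 < μ_2 (two-sample pooled-variance t-test, left-tailed).
s_p² = [(27−1)·4.969² + (35−1)·6.111²]/(27+35−2) = 31.8612
t = (70.85 − 74.44)/√[31.8612·(1/27 + 1/35)] = -2.483
df = n₁ + n₂ − 2 = 60
p-value = P(T ≤ -2.483) ≈ 0.008
Since p ≈ 0.008 < α = 0.02, reject H0; the data support H1.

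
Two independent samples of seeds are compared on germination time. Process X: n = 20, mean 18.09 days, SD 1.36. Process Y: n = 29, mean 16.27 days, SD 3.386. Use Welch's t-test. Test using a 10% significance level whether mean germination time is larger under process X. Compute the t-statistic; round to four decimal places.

2.6058

Let group 1 = process X, group 2 = process Y. H0: μ_1 = μ_2; H1: μ_1 > μ_2 (Welch's two-sample t-test, right-tailed).
t = (x̄_1 − x̄_2)/√(s_1²/n_1 + s_2²/n_2) = (18.09 − 16.27)/√(1.36²/20 + 3.386²/29) = 2.6058
Welch–Satterthwaite df ≈ 39.45
p-value = P(T ≥ 2.6058) ≈ 0.006
Since p ≈ 0.006 < α = 0.1, reject H0; the evidence is statistically significant.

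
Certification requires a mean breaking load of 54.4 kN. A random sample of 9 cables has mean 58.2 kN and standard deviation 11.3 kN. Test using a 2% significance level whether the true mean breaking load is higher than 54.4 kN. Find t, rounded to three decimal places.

H0: μ = 54.4; H1: μ > 54.4 (one-sample t-test, right-tailed).
t = (x̄ − μ₀)/(s/√n) = (58.2 − 54.4)/(11.3/√9) = 1.009
df = n − 1 = 8
p-value = P(T ≥ 1.009) ≈ 0.1713
Since p ≈ 0.1713 > α = 0.02, fail to reject H0; the evidence is not statistically significant.

1.009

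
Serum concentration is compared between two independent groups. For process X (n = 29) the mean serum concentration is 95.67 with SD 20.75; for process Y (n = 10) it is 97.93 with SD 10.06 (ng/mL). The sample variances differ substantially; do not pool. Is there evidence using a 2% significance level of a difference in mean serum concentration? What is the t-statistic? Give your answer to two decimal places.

-0.45

Let group 1 = process X, group 2 = process Y. H0: μ_1 = μ_2; H1: μ_1 ≠ μ_2 (Welch's two-sample t-test, two-sided).
t = (x̄_1 − x̄_2)/√(s_1²/n_1 + s_2²/n_2) = (95.67 − 97.93)/√(20.75²/29 + 10.06²/10) = -0.45
Welch–Satterthwaite df ≈ 32.38
Two-sided p-value ≈ 0.654
Since p ≈ 0.654 > α = 0.02, fail to reject H0; the data do not provide sufficient evidence against H0.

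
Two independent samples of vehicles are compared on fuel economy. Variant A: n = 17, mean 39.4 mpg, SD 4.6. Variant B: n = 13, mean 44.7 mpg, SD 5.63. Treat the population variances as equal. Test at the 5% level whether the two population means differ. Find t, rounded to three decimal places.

Let group 1 = variant A, group 2 = variant B. H0: μ_1 = μ_2; H1: μ_1 ≠ μ_2 (two-sample pooled-variance t-test, two-sided).
s_p² = [(17−1)·4.6² + (13−1)·5.63²]/(17+13−2) = 25.6758
t = (39.4 − 44.7)/√[25.6758·(1/17 + 1/13)] = -2.839
df = n₁ + n₂ − 2 = 28
Two-sided p-value ≈ 0.008
Since p ≈ 0.008 < α = 0.05, reject H0; the data support H1.

-2.839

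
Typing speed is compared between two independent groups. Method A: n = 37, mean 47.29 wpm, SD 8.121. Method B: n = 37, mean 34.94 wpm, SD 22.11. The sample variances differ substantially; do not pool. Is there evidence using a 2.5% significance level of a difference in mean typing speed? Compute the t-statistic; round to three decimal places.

3.189

Let group 1 = method A, group 2 = method B. H0: μ_1 = μ_2; H1: μ_1 ≠ μ_2 (Welch's two-sample t-test, two-sided).
t = (x̄_1 − x̄_2)/√(s_1²/n_1 + s_2²/n_2) = (47.29 − 34.94)/√(8.121²/37 + 22.11²/37) = 3.189
Welch–Satterthwaite df ≈ 45.54
Two-sided p-value ≈ 0.0026
Since p ≈ 0.0026 < α = 0.025, reject H0; the evidence is statistically significant.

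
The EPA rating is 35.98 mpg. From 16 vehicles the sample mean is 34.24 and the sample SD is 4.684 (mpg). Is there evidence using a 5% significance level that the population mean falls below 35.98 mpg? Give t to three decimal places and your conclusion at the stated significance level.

t = -1.486; fail to reject H0

H0: μ = 35.98; H1: μ < 35.98 (one-sample t-test, left-tailed).
t = (x̄ − μ₀)/(s/√n) = (34.24 − 35.98)/(4.684/√16) = -1.486
df = n − 1 = 15
p-value = P(T ≤ -1.486) ≈ 0.079
Since p ≈ 0.079 > α = 0.05, fail to reject H0; the evidence is not statistically significant.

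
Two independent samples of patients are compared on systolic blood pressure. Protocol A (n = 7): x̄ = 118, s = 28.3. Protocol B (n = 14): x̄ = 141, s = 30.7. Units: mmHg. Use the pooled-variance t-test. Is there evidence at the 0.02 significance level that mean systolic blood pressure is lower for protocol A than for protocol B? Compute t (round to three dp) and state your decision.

t = -1.658; fail to reject H0

Let group 1 = protocol A, group 2 = protocol B. H0: μ_1 = μ_2; H1: μ_1 < μ_2 (two-sample pooled-variance t-test, left-tailed).
s_p² = [(7−1)·28.3² + (14−1)·30.7²]/(7+14−2) = 897.774
t = (118 − 141)/√[897.774·(1/7 + 1/14)] = -1.658
df = n₁ + n₂ − 2 = 19
p-value = P(T ≤ -1.658) ≈ 0.057
Since p ≈ 0.057 > α = 0.02, fail to reject H0; the data do not provide sufficient evidence against H0.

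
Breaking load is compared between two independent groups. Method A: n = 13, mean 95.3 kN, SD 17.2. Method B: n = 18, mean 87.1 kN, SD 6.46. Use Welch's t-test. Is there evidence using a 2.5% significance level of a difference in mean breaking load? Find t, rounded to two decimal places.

1.64

Let group 1 = method A, group 2 = method B. H0: μ_1 = μ_2; H1: μ_1 ≠ μ_2 (Welch's two-sample t-test, two-sided).
t = (x̄_1 − x̄_2)/√(s_1²/n_1 + s_2²/n_2) = (95.3 − 87.1)/√(17.2²/13 + 6.46²/18) = 1.64
Welch–Satterthwaite df ≈ 14.46
Two-sided p-value ≈ 0.123
Since p ≈ 0.123 > α = 0.025, fail to reject H0; the data do not provide sufficient evidence against H0.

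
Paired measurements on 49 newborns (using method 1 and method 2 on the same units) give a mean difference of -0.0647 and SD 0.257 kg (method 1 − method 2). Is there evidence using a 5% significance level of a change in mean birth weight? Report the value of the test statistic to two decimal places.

-1.76

H0: μ_d = 0; H1: μ_d ≠ 0 (paired t-test on the differences, two-sided).
t = d̄/(s_d/√n) = -0.0647/(0.257/√49) = -1.76
df = n − 1 = 48
Two-sided p-value ≈ 0.0844
Since p ≈ 0.0844 > α = 0.05, fail to reject H0; the evidence is not statistically significant.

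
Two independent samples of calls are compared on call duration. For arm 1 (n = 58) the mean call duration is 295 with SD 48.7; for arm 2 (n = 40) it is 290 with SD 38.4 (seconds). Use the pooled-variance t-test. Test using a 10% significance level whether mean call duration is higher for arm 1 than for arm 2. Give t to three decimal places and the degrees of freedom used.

t = 0.543, df = 96

Let group 1 = arm 1, group 2 = arm 2. H0: μ_1 = μ_2; H1: μ_1 > μ_2 (two-sample pooled-variance t-test, right-tailed).
s_p² = [(58−1)·48.7² + (40−1)·38.4²]/(58+40−2) = 2007.23
t = (295 − 290)/√[2007.23·(1/58 + 1/40)] = 0.543
df = n₁ + n₂ − 2 = 96
p-value = P(T ≥ 0.543) ≈ 0.294
Since p ≈ 0.294 > α = 0.1, fail to reject H0; the data do not provide sufficient evidence against H0.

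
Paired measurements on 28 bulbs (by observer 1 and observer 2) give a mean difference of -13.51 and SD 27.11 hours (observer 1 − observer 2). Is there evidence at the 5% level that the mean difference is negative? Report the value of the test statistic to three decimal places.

H0: μ_d = 0; H1: μ_d < 0 (paired t-test on the differences, left-tailed).
t = d̄/(s_d/√n) = -13.51/(27.11/√28) = -2.637
df = n − 1 = 27
p-value = P(T ≤ -2.637) ≈ 0.0069
Since p ≈ 0.0069 < α = 0.05, reject H0; the evidence is statistically significant.

-2.637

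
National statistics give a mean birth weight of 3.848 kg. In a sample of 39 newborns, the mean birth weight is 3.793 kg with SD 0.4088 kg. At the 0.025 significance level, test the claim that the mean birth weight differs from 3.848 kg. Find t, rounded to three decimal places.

H0: μ = 3.848; H1: μ ≠ 3.848 (one-sample t-test, two-sided).
t = (x̄ − μ₀)/(s/√n) = (3.793 − 3.848)/(0.4088/√39) = -0.840
df = n − 1 = 38
Two-sided p-value ≈ 0.406
Since p ≈ 0.406 > α = 0.025, fail to reject H0; the data do not provide sufficient evidence against H0.

-0.840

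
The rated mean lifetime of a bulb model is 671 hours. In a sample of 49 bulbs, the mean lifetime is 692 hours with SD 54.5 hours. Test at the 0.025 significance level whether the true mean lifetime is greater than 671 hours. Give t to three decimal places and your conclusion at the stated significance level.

t = 2.697; reject H0

H0: μ = 671; H1: μ > 671 (one-sample t-test, right-tailed).
t = (x̄ − μ₀)/(s/√n) = (692 − 671)/(54.5/√49) = 2.697
df = n − 1 = 48
p-value = P(T ≥ 2.697) ≈ 0.005
Since p ≈ 0.005 < α = 0.025, reject H0; the evidence is statistically significant.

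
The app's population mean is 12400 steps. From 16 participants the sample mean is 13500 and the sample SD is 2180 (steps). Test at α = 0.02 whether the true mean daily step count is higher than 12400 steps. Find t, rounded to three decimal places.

H0: μ = 12400; H1: μ > 12400 (one-sample t-test, right-tailed).
t = (x̄ − μ₀)/(s/√n) = (13500 − 12400)/(2180/√16) = 2.018
df = n − 1 = 15
p-value = P(T ≥ 2.018) ≈ 0.031
Since p ≈ 0.031 > α = 0.02, fail to reject H0; the evidence is not statistically significant.

2.018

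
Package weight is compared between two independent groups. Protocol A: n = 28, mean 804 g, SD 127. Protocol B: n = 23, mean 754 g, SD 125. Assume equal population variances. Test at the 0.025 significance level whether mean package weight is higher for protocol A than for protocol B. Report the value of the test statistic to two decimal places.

Let group 1 = protocol A, group 2 = protocol B. H0: μ_1 = μ_2; H1: μ_1 > μ_2 (two-sample pooled-variance t-test, right-tailed).
s_p² = [(28−1)·127² + (23−1)·125²]/(28+23−2) = 15902.7
t = (804 − 754)/√[15902.7·(1/28 + 1/23)] = 1.41
df = n₁ + n₂ − 2 = 49
p-value = P(T ≥ 1.41) ≈ 0.0826
Since p ≈ 0.0826 > α = 0.025, fail to reject H0; the evidence is not statistically significant.

1.41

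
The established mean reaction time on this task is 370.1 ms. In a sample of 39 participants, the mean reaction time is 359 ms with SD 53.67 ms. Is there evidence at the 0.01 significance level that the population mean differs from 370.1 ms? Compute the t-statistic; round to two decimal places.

-1.29

H0: μ = 370.1; H1: μ ≠ 370.1 (one-sample t-test, two-sided).
t = (x̄ − μ₀)/(s/√n) = (359 − 370.1)/(53.67/√39) = -1.29
df = n − 1 = 38
Two-sided p-value ≈ 0.2043
Since p ≈ 0.2043 > α = 0.01, fail to reject H0; the evidence is not statistically significant.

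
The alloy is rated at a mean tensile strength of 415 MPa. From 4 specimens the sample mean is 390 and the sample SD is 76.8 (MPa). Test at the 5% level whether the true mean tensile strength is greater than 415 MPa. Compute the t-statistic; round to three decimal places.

-0.651

H0: μ = 415; H1: μ > 415 (one-sample t-test, right-tailed).
t = (x̄ − μ₀)/(s/√n) = (390 − 415)/(76.8/√4) = -0.651
df = n − 1 = 3
p-value = P(T ≥ -0.651) ≈ 0.7193
Since p ≈ 0.7193 > α = 0.05, fail to reject H0; the evidence is not statistically significant.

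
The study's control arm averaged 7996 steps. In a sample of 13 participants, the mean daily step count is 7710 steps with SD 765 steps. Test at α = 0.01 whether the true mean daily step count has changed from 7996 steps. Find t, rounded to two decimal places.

-1.35

H0: μ = 7996; H1: μ ≠ 7996 (one-sample t-test, two-sided).
t = (x̄ − μ₀)/(s/√n) = (7710 − 7996)/(765/√13) = -1.35
df = n − 1 = 12
Two-sided p-value ≈ 0.2026
Since p ≈ 0.2026 > α = 0.01, fail to reject H0; the evidence is not statistically significant.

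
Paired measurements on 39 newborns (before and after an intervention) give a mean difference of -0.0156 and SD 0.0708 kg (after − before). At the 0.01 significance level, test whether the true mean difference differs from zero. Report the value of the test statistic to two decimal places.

H0: μ_d = 0; H1: μ_d ≠ 0 (paired t-test on the differences, two-sided).
t = d̄/(s_d/√n) = -0.0156/(0.0708/√39) = -1.38
df = n − 1 = 38
Two-sided p-value ≈ 0.1769
Since p ≈ 0.1769 > α = 0.01, fail to reject H0; the data do not provide sufficient evidence against H0.

-1.38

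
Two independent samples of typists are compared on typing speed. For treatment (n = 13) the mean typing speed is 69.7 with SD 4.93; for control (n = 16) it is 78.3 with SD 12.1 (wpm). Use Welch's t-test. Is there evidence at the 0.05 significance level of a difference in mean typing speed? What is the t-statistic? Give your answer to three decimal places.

Let group 1 = treatment, group 2 = control. H0: μ_1 = μ_2; H1: μ_1 ≠ μ_2 (Welch's two-sample t-test, two-sided).
t = (x̄_1 − x̄_2)/√(s_1²/n_1 + s_2²/n_2) = (69.7 − 78.3)/√(4.93²/13 + 12.1²/16) = -2.591
Welch–Satterthwaite df ≈ 20.68
Two-sided p-value ≈ 0.0172
Since p ≈ 0.0172 < α = 0.05, reject H0; the data support H1.

-2.591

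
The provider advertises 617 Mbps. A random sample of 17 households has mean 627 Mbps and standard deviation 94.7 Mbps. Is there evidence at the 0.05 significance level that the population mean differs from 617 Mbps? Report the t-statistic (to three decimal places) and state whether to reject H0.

t = 0.435; fail to reject H0

H0: μ = 617; H1: μ ≠ 617 (one-sample t-test, two-sided).
t = (x̄ − μ₀)/(s/√n) = (627 − 617)/(94.7/√17) = 0.435
df = n − 1 = 16
Two-sided p-value ≈ 0.669
Since p ≈ 0.669 > α = 0.05, fail to reject H0; the evidence is not statistically significant.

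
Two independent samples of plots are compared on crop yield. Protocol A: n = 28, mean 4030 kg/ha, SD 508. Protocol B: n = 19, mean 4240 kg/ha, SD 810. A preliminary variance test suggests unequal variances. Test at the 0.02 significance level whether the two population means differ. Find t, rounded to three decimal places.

-1.004

Let group 1 = protocol A, group 2 = protocol B. H0: μ_1 = μ_2; H1: μ_1 ≠ μ_2 (Welch's two-sample t-test, two-sided).
t = (x̄_1 − x̄_2)/√(s_1²/n_1 + s_2²/n_2) = (4030 − 4240)/√(508²/28 + 810²/19) = -1.004
Welch–Satterthwaite df ≈ 27.58
Two-sided p-value ≈ 0.3241
Since p ≈ 0.3241 > α = 0.02, fail to reject H0; the evidence is not statistically significant.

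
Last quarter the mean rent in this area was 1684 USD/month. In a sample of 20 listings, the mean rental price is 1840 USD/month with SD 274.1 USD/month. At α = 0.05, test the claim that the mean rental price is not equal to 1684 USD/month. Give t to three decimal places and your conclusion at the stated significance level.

t = 2.545; reject H0

H0: μ = 1684; H1: μ ≠ 1684 (one-sample t-test, two-sided).
t = (x̄ − μ₀)/(s/√n) = (1840 − 1684)/(274.1/√20) = 2.545
df = n − 1 = 19
Two-sided p-value ≈ 0.0198
Since p ≈ 0.0198 < α = 0.05, reject H0; the evidence is statistically significant.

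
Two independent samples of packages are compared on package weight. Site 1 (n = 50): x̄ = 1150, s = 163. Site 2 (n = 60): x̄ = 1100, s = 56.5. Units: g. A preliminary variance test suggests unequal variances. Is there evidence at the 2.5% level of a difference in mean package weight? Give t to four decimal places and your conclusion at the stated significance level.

t = 2.0680; fail to reject H0

Let group 1 = site 1, group 2 = site 2. H0: μ_1 = μ_2; H1: μ_1 ≠ μ_2 (Welch's two-sample t-test, two-sided).
t = (x̄_1 − x̄_2)/√(s_1²/n_1 + s_2²/n_2) = (1150 − 1100)/√(163²/50 + 56.5²/60) = 2.0680
Welch–Satterthwaite df ≈ 58.81
Two-sided p-value ≈ 0.0430
Since p ≈ 0.0430 > α = 0.025, fail to reject H0; the data do not provide sufficient evidence against H0.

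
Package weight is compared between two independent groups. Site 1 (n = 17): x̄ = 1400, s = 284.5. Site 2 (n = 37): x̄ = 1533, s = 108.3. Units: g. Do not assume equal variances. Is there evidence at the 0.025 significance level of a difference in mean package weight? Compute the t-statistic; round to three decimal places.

-1.866

Let group 1 = site 1, group 2 = site 2. H0: μ_1 = μ_2; H1: μ_1 ≠ μ_2 (Welch's two-sample t-test, two-sided).
t = (x̄_1 − x̄_2)/√(s_1²/n_1 + s_2²/n_2) = (1400 − 1533)/√(284.5²/17 + 108.3²/37) = -1.866
Welch–Satterthwaite df ≈ 18.17
Two-sided p-value ≈ 0.0782
Since p ≈ 0.0782 > α = 0.025, fail to reject H0; the evidence is not statistically significant.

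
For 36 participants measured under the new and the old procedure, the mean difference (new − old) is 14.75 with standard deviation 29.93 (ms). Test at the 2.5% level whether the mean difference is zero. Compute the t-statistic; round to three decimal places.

H0: μ_d = 0; H1: μ_d ≠ 0 (paired t-test on the differences, two-sided).
t = d̄/(s_d/√n) = 14.75/(29.93/√36) = 2.957
df = n − 1 = 35
Two-sided p-value ≈ 0.006
Since p ≈ 0.006 < α = 0.025, reject H0; the data support H1.

2.957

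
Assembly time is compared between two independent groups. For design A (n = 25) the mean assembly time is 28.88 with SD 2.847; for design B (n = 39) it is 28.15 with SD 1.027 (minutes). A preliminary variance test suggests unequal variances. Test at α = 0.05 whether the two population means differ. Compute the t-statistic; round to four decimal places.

Let group 1 = design A, group 2 = design B. H0: μ_1 = μ_2; H1: μ_1 ≠ μ_2 (Welch's two-sample t-test, two-sided).
t = (x̄_1 − x̄_2)/√(s_1²/n_1 + s_2²/n_2) = (28.88 − 28.15)/√(2.847²/25 + 1.027²/39) = 1.2317
Welch–Satterthwaite df ≈ 28.05
Two-sided p-value ≈ 0.2283
Since p ≈ 0.2283 > α = 0.05, fail to reject H0; the evidence is not statistically significant.

1.2317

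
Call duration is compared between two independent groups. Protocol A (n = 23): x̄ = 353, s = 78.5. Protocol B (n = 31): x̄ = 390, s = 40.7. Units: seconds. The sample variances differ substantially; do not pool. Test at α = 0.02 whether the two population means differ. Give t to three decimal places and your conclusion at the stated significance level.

t = -2.064; fail to reject H0

Let group 1 = protocol A, group 2 = protocol B. H0: μ_1 = μ_2; H1: μ_1 ≠ μ_2 (Welch's two-sample t-test, two-sided).
t = (x̄_1 − x̄_2)/√(s_1²/n_1 + s_2²/n_2) = (353 − 390)/√(78.5²/23 + 40.7²/31) = -2.064
Welch–Satterthwaite df ≈ 30.75
Two-sided p-value ≈ 0.048
Since p ≈ 0.048 > α = 0.02, fail to reject H0; the evidence is not statistically significant.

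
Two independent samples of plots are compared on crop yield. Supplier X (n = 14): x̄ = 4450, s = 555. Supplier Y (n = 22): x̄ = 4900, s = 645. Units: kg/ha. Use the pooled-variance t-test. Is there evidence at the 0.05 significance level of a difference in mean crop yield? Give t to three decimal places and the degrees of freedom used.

Let group 1 = supplier X, group 2 = supplier Y. H0: μ_1 = μ_2; H1: μ_1 ≠ μ_2 (two-sample pooled-variance t-test, two-sided).
s_p² = [(14−1)·555² + (22−1)·645²]/(14+22−2) = 374731
t = (4450 − 4900)/√[374731·(1/14 + 1/22)] = -2.150
df = n₁ + n₂ − 2 = 34
Two-sided p-value ≈ 0.0387
Since p ≈ 0.0387 < α = 0.05, reject H0; the data support H1.

t = -2.150, df = 34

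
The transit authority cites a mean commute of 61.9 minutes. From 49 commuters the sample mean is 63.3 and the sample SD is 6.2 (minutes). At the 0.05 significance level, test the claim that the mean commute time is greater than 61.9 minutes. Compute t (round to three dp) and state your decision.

t = 1.581; fail to reject H0

H0: μ = 61.9; H1: μ > 61.9 (one-sample t-test, right-tailed).
t = (x̄ − μ₀)/(s/√n) = (63.3 − 61.9)/(6.2/√49) = 1.581
df = n − 1 = 48
p-value = P(T ≥ 1.581) ≈ 0.0603
Since p ≈ 0.0603 > α = 0.05, fail to reject H0; the evidence is not statistically significant.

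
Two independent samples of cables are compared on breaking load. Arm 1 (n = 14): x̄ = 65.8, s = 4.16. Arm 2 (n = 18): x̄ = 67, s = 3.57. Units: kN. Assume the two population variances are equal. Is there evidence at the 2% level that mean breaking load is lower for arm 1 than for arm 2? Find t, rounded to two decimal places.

-0.88

Let group 1 = arm 1, group 2 = arm 2. H0: μ_1 = μ_2; H1: μ_1 < μ_2 (two-sample pooled-variance t-test, left-tailed).
s_p² = [(14−1)·4.16² + (18−1)·3.57²]/(14+18−2) = 14.7212
t = (65.8 − 67)/√[14.7212·(1/14 + 1/18)] = -0.88
df = n₁ + n₂ − 2 = 30
p-value = P(T ≤ -0.88) ≈ 0.194
Since p ≈ 0.194 > α = 0.02, fail to reject H0; the evidence is not statistically significant.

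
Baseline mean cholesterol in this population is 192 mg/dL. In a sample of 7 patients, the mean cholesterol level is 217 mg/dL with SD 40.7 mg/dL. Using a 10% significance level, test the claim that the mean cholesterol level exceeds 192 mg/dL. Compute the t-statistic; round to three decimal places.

H0: μ = 192; H1: μ > 192 (one-sample t-test, right-tailed).
t = (x̄ − μ₀)/(s/√n) = (217 − 192)/(40.7/√7) = 1.625
df = n − 1 = 6
p-value = P(T ≥ 1.625) ≈ 0.0776
Since p ≈ 0.0776 < α = 0.1, reject H0; the evidence is statistically significant.

1.625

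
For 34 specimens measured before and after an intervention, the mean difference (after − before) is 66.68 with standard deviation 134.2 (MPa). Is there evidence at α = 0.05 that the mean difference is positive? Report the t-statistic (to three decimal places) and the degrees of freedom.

H0: μ_d = 0; H1: μ_d > 0 (paired t-test on the differences, right-tailed).
t = d̄/(s_d/√n) = 66.68/(134.2/√34) = 2.897
df = n − 1 = 33
p-value = P(T ≥ 2.897) ≈ 0.0033
Since p ≈ 0.0033 < α = 0.05, reject H0; the evidence is statistically significant.

t = 2.897, df = 33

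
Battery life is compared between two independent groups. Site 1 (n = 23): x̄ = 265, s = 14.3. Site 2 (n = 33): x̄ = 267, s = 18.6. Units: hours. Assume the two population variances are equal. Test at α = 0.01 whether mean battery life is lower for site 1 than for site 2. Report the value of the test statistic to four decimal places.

-0.4336

Let group 1 = site 1, group 2 = site 2. H0: μ_1 = μ_2; H1: μ_1 < μ_2 (two-sample pooled-variance t-test, left-tailed).
s_p² = [(23−1)·14.3² + (33−1)·18.6²]/(23+33−2) = 288.324
t = (265 − 267)/√[288.324·(1/23 + 1/33)] = -0.4336
df = n₁ + n₂ − 2 = 54
p-value = P(T ≤ -0.4336) ≈ 0.333
Since p ≈ 0.333 > α = 0.01, fail to reject H0; the data do not provide sufficient evidence against H0.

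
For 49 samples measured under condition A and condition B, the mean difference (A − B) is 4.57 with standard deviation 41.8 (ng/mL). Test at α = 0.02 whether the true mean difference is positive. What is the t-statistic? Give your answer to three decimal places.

0.765

H0: μ_d = 0; H1: μ_d > 0 (paired t-test on the differences, right-tailed).
t = d̄/(s_d/√n) = 4.57/(41.8/√49) = 0.765
df = n − 1 = 48
p-value = P(T ≥ 0.765) ≈ 0.2239
Since p ≈ 0.2239 > α = 0.02, fail to reject H0; the data do not provide sufficient evidence against H0.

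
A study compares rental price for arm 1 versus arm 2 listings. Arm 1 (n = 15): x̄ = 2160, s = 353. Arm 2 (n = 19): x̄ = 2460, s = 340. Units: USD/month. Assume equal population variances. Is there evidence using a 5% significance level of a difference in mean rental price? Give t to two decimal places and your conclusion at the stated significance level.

Let group 1 = arm 1, group 2 = arm 2. H0: μ_1 = μ_2; H1: μ_1 ≠ μ_2 (two-sample pooled-variance t-test, two-sided).
s_p² = [(15−1)·353² + (19−1)·340²]/(15+19−2) = 119541
t = (2160 − 2460)/√[119541·(1/15 + 1/19)] = -2.51
df = n₁ + n₂ − 2 = 32
Two-sided p-value ≈ 0.017
Since p ≈ 0.017 < α = 0.05, reject H0; the evidence is statistically significant.

t = -2.51; reject H0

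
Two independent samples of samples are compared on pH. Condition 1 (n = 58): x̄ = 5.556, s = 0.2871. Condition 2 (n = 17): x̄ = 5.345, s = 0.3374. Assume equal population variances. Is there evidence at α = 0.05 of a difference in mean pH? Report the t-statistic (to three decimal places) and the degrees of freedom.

Let group 1 = condition 1, group 2 = condition 2. H0: μ_1 = μ_2; H1: μ_1 ≠ μ_2 (two-sample pooled-variance t-test, two-sided).
s_p² = [(58−1)·0.2871² + (17−1)·0.3374²]/(58+17−2) = 0.0893113
t = (5.556 − 5.345)/√[0.0893113·(1/58 + 1/17)] = 2.560
df = n₁ + n₂ − 2 = 73
Two-sided p-value ≈ 0.013
Since p ≈ 0.013 < α = 0.05, reject H0; the evidence is statistically significant.

t = 2.560, df = 73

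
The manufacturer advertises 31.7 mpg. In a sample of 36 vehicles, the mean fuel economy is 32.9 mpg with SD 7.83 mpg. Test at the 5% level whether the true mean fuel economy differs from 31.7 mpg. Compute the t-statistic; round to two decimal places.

H0: μ = 31.7; H1: μ ≠ 31.7 (one-sample t-test, two-sided).
t = (x̄ − μ₀)/(s/√n) = (32.9 − 31.7)/(7.83/√36) = 0.92
df = n − 1 = 35
Two-sided p-value ≈ 0.364
Since p ≈ 0.364 > α = 0.05, fail to reject H0; the data do not provide sufficient evidence against H0.

0.92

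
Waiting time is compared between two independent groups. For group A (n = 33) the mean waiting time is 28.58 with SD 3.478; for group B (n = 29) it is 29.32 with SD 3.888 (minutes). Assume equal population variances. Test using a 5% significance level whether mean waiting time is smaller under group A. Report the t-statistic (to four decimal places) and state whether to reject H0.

Let group 1 = group A, group 2 = group B. H0: μ_1 = μ_2; H1: μ_1 < μ_2 (two-sample pooled-variance t-test, left-tailed).
s_p² = [(33−1)·3.478² + (29−1)·3.888²]/(33+29−2) = 13.5058
t = (28.58 − 29.32)/√[13.5058·(1/33 + 1/29)] = -0.7911
df = n₁ + n₂ − 2 = 60
p-value = P(T ≤ -0.7911) ≈ 0.216
Since p ≈ 0.216 > α = 0.05, fail to reject H0; the data do not provide sufficient evidence against H0.

t = -0.7911; fail to reject H0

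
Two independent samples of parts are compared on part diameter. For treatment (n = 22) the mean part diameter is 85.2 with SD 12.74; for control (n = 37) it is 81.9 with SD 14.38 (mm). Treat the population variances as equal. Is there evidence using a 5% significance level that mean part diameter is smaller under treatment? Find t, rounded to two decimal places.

Let group 1 = treatment, group 2 = control. H0: μ_1 = μ_2; H1: μ_1 < μ_2 (two-sample pooled-variance t-test, left-tailed).
s_p² = [(22−1)·12.74² + (37−1)·14.38²]/(22+37−2) = 190.398
t = (85.2 − 81.9)/√[190.398·(1/22 + 1/37)] = 0.89
df = n₁ + n₂ − 2 = 57
p-value = P(T ≤ 0.89) ≈ 0.8109
Since p ≈ 0.8109 > α = 0.05, fail to reject H0; the data do not provide sufficient evidence against H0.

0.89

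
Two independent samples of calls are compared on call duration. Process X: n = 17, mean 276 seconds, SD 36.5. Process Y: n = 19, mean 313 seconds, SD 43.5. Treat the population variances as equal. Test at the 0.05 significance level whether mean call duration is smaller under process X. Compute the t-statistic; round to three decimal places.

-2.746

Let group 1 = process X, group 2 = process Y. H0: μ_1 = μ_2; H1: μ_1 < μ_2 (two-sample pooled-variance t-test, left-tailed).
s_p² = [(17−1)·36.5² + (19−1)·43.5²]/(17+19−2) = 1628.72
t = (276 − 313)/√[1628.72·(1/17 + 1/19)] = -2.746
df = n₁ + n₂ − 2 = 34
p-value = P(T ≤ -2.746) ≈ 0.005
Since p ≈ 0.005 < α = 0.05, reject H0; the data support H1.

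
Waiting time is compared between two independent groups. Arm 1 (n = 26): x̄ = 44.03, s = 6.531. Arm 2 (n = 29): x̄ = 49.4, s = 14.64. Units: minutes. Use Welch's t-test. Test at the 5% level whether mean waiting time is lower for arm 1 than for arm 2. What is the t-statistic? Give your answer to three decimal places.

-1.787

Let group 1 = arm 1, group 2 = arm 2. H0: μ_1 = μ_2; H1: μ_1 < μ_2 (Welch's two-sample t-test, left-tailed).
t = (x̄_1 − x̄_2)/√(s_1²/n_1 + s_2²/n_2) = (44.03 − 49.4)/√(6.531²/26 + 14.64²/29) = -1.787
Welch–Satterthwaite df ≈ 39.62
p-value = P(T ≤ -1.787) ≈ 0.0408
Since p ≈ 0.0408 < α = 0.05, reject H0; the data support H1.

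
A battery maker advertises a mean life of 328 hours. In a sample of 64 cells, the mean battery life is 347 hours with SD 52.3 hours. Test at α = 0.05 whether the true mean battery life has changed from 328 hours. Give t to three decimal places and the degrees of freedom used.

H0: μ = 328; H1: μ ≠ 328 (one-sample t-test, two-sided).
t = (x̄ − μ₀)/(s/√n) = (347 − 328)/(52.3/√64) = 2.906
df = n − 1 = 63
Two-sided p-value ≈ 0.0050
Since p ≈ 0.0050 < α = 0.05, reject H0; the data support H1.

t = 2.906, df = 63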